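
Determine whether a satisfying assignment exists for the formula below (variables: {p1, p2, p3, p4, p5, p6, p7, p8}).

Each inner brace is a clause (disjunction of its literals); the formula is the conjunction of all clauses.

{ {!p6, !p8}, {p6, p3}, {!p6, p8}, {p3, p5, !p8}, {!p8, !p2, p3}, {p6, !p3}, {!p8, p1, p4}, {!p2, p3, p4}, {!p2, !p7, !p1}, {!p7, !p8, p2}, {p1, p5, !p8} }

Unsatisfiable

Try p6 = false.
The clause (p3) is unit, so p3 = true.
That conflicts with the unit clause (!p3).
So p6 must be the other value — set p6 = true.
The clause (!p8) is unit, so p8 = false.
That conflicts with the unit clause (p8).
Neither p6 = true nor p6 = false works.
No assignment satisfies every clause.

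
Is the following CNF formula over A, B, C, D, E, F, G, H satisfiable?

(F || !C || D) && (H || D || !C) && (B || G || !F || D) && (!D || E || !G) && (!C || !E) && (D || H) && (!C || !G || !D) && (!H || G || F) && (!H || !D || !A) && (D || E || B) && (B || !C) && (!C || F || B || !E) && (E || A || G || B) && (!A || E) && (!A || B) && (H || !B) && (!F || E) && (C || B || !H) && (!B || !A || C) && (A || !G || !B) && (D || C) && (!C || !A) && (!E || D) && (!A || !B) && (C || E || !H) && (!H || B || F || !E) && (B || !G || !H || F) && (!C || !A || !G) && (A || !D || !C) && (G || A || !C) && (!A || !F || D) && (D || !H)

Yes, satisfiable

Branch on C: set C = false.
(D) alone gives D = true.
Branch on E: set E = true.
Branch on H: set H = false.
(!B) alone gives B = false.
(!A) alone gives A = false.
Every clause is now satisfied; F, G are unconstrained.
A satisfying assignment: A: false,  B: false,  C: false,  D: true,  E: true,  F: false,  G: false,  H: false.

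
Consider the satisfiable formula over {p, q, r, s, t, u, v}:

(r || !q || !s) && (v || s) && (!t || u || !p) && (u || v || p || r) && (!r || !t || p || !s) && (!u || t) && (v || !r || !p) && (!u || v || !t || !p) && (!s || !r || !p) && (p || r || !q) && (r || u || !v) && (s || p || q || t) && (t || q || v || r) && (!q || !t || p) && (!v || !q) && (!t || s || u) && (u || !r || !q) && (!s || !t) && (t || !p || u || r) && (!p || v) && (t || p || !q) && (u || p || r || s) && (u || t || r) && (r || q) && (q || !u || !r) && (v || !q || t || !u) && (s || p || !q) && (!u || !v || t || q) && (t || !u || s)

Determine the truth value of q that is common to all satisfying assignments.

Suppose q = true.
(!v) alone gives v = false.
(s) alone gives s = true.
(r) alone gives r = true.
(!p) alone gives p = false.
(!t) alone gives t = false.
Now (t) is unsatisfied and unit — conflict.
So every satisfying assignment has q = False.

False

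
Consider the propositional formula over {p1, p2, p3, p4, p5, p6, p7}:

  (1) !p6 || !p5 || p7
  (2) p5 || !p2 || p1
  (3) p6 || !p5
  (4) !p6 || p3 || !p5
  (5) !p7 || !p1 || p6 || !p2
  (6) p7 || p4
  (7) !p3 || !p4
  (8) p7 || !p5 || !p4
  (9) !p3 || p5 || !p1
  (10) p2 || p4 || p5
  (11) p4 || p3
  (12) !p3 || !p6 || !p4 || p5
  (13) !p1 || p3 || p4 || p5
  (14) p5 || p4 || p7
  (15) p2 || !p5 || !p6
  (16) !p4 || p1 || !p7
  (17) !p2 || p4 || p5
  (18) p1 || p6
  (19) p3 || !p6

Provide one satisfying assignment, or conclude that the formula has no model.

Case p6 = true:
(p3) alone gives p3 = true.
(!p4) alone gives p4 = false.
(p7) alone gives p7 = true.
Case p5 = true:
(p2) alone gives p2 = true.
All clauses hold; p1 can take either value.

p1 ↦ true,  p2 ↦ true,  p3 ↦ true,  p4 ↦ false,  p5 ↦ true,  p6 ↦ true,  p7 ↦ true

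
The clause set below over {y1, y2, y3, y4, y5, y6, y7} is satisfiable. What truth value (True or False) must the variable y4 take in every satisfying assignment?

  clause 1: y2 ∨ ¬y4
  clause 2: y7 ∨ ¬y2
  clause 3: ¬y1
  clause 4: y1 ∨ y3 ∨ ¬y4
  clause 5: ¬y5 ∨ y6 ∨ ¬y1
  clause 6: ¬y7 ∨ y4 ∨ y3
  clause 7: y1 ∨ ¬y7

False

Suppose y4 = True.
(y2) alone gives y2 = True.
(y7) alone gives y7 = True.
(¬y1) alone gives y1 = False.
But (y1) is also a unit clause — contradiction.
So every satisfying assignment has y4 = False.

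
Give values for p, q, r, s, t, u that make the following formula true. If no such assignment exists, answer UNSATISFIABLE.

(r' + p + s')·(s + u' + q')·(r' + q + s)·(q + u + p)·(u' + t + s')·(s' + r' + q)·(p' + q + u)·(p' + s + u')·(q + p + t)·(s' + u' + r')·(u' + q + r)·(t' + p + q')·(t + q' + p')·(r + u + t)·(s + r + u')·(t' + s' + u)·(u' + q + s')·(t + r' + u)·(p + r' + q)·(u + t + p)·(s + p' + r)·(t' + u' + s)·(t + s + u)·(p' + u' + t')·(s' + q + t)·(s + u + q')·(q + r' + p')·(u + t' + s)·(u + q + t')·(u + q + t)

UNSATISFIABLE

Suppose r = 0.
Suppose u = 0.
(t) alone gives t = 1.
(s') alone gives s = 0.
But (s) is also a unit clause — contradiction.
Undo u and try u = 1.
(q) alone gives q = 1.
(s) alone gives s = 1.
(t) alone gives t = 1.
(p) alone gives p = 1.
But (p') is also a unit clause — contradiction.
Both values of u lead to a conflict.
Undo r and try r = 1.
Suppose p = 1.
(q) alone gives q = 1.
(t) alone gives t = 1.
(u') alone gives u = 0.
(s') alone gives s = 0.
But (s) is also a unit clause — contradiction.
Undo p and try p = 0.
(s') alone gives s = 0.
(q) alone gives q = 1.
(u') alone gives u = 0.
But (u) is also a unit clause — contradiction.
Both values of p lead to a conflict.
Both values of r lead to a conflict.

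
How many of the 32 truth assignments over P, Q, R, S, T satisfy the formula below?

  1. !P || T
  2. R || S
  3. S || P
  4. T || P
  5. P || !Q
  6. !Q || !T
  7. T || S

There are 2^5 = 32 truth assignments over (P, Q, R, S, T).
Split on P. With P = true, the clauses containing P are satisfied and !P drops from the rest; 3 of the 2^4 = 16 assignments to the other variables satisfy what remains.
With P = false, by the same count on the reduced clause set, 2 assignments work.
(One model: P=F, Q=F, R=F, S=T, T=T.)
Total: 3 + 2 = 5.

5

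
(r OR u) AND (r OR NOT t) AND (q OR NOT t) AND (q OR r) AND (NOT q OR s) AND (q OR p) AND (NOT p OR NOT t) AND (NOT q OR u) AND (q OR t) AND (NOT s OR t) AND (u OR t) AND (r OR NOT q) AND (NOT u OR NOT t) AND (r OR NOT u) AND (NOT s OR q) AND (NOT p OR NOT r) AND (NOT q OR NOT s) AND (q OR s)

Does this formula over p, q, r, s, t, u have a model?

Branch on r: set r = true.
(NOT p) alone gives p = false.
(q) alone gives q = true.
(s) alone gives s = true.
But (NOT s) is also a unit clause — contradiction.
Backtrack on r: now try r = false.
(u) alone gives u = true.
But (NOT u) is also a unit clause — contradiction.
Neither r = true nor r = false works.
No assignment satisfies every clause.

Unsatisfiable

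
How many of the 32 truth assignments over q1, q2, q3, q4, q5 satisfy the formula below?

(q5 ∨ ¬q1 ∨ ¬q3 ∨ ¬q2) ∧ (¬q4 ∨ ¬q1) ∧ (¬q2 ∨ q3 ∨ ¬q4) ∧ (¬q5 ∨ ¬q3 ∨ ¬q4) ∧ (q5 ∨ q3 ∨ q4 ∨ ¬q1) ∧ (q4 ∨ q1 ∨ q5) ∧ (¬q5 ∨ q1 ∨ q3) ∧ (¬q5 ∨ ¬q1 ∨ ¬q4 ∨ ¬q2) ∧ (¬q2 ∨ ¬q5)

There are 2^5 = 32 truth assignments over (q1, q2, q3, q4, q5).
Split on q1. With q1 = True, the clauses containing q1 are satisfied and ¬q1 drops from the rest; 3 of the 2^4 = 16 assignments to the other variables satisfy what remains.
With q1 = False, by the same count on the reduced clause set, 4 assignments work.
(One model: q1=F, q2=F, q3=F, q4=T, q5=F.)
Total: 3 + 4 = 7.

7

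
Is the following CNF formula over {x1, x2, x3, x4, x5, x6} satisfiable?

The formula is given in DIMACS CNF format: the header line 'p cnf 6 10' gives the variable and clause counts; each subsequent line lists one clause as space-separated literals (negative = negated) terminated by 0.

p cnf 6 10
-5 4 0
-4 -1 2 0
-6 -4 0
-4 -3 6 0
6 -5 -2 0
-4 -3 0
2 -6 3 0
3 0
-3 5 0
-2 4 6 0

No

The clause (x3) is unit, so x3 = True.
The clause (¬x4) is unit, so x4 = False.
The clause (¬x5) is unit, so x5 = False.
That conflicts with the unit clause (x5).
No assignment satisfies every clause.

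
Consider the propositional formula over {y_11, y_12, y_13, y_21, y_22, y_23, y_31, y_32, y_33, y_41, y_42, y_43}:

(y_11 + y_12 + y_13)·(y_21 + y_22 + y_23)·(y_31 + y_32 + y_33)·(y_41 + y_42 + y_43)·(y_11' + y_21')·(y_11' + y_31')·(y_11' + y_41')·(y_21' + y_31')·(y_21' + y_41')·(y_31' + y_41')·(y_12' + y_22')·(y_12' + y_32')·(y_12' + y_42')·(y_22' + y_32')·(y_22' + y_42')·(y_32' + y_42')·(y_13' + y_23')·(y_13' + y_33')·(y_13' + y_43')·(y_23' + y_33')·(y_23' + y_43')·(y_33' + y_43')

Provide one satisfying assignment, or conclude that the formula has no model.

Try y_11 = 0.
Try y_12 = 1.
The clause (y_22') is unit, so y_22 = 0.
The clause (y_32') is unit, so y_32 = 0.
The clause (y_42') is unit, so y_42 = 0.
Try y_21 = 1.
The clause (y_31') is unit, so y_31 = 0.
The clause (y_33) is unit, so y_33 = 1.
The clause (y_41') is unit, so y_41 = 0.
The clause (y_43) is unit, so y_43 = 1.
Now (y_43') is unsatisfied and unit — conflict.
Backtrack on y_21: now try y_21 = 0.
The clause (y_23) is unit, so y_23 = 1.
The clause (y_13') is unit, so y_13 = 0.
The clause (y_33') is unit, so y_33 = 0.
The clause (y_31) is unit, so y_31 = 1.
The clause (y_41') is unit, so y_41 = 0.
The clause (y_43) is unit, so y_43 = 1.
Now (y_43') is unsatisfied and unit — conflict.
Either choice for y_21 ends in contradiction.
Backtrack on y_12: now try y_12 = 0.
The clause (y_13) is unit, so y_13 = 1.
The clause (y_23') is unit, so y_23 = 0.
The clause (y_33') is unit, so y_33 = 0.
The clause (y_43') is unit, so y_43 = 0.
Try y_21 = 1.
The clause (y_31') is unit, so y_31 = 0.
The clause (y_32) is unit, so y_32 = 1.
The clause (y_41') is unit, so y_41 = 0.
The clause (y_42) is unit, so y_42 = 1.
Now (y_42') is unsatisfied and unit — conflict.
Backtrack on y_21: now try y_21 = 0.
The clause (y_22) is unit, so y_22 = 1.
The clause (y_32') is unit, so y_32 = 0.
The clause (y_31) is unit, so y_31 = 1.
The clause (y_41') is unit, so y_41 = 0.
The clause (y_42) is unit, so y_42 = 1.
Now (y_42') is unsatisfied and unit — conflict.
Either choice for y_21 ends in contradiction.
Either choice for y_12 ends in contradiction.
Backtrack on y_11: now try y_11 = 1.
The clause (y_21') is unit, so y_21 = 0.
The clause (y_31') is unit, so y_31 = 0.
The clause (y_41') is unit, so y_41 = 0.
Try y_22 = 1.
The clause (y_12') is unit, so y_12 = 0.
The clause (y_32') is unit, so y_32 = 0.
The clause (y_33) is unit, so y_33 = 1.
The clause (y_42') is unit, so y_42 = 0.
The clause (y_43) is unit, so y_43 = 1.
Now (y_43') is unsatisfied and unit — conflict.
Backtrack on y_22: now try y_22 = 0.
The clause (y_23) is unit, so y_23 = 1.
The clause (y_13') is unit, so y_13 = 0.
The clause (y_33') is unit, so y_33 = 0.
The clause (y_32) is unit, so y_32 = 1.
The clause (y_12') is unit, so y_12 = 0.
The clause (y_42') is unit, so y_42 = 0.
The clause (y_43) is unit, so y_43 = 1.
Now (y_43') is unsatisfied and unit — conflict.
Either choice for y_22 ends in contradiction.
Either choice for y_11 ends in contradiction.

UNSATISFIABLE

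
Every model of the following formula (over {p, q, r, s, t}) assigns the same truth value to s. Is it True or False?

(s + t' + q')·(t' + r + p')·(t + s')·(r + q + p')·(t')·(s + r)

False

Suppose s = 1.
(t) alone gives t = 1.
But (t') is also a unit clause — contradiction.
So every satisfying assignment has s = False.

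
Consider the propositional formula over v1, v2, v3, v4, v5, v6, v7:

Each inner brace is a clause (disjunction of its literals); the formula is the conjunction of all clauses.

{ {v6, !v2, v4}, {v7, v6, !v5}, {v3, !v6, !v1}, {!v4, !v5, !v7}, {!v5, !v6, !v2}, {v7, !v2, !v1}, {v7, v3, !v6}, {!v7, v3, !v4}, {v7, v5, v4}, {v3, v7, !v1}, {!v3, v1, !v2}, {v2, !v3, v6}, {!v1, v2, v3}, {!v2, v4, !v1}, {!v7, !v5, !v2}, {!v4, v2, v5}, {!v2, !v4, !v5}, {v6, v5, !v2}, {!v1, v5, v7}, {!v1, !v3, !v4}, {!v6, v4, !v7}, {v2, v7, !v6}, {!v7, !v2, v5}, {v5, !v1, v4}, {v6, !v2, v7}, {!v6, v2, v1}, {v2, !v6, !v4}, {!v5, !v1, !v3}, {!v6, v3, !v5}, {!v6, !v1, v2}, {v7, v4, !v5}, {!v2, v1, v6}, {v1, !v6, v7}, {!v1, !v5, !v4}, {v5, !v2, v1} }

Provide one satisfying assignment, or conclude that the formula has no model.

v1: false, v2: false, v3: false, v4: false, v5: false, v6: false, v7: true

Suppose v6 = false.
Suppose v2 = false.
The clause (!v3) is unit, so v3 = false.
The clause (!v1) is unit, so v1 = false.
Suppose v7 = true.
The clause (!v4) is unit, so v4 = false.
All clauses hold; v5 can take either value.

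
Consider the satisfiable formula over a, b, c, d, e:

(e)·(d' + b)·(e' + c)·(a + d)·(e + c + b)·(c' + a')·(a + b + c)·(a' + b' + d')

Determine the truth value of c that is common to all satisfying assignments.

Suppose c = 0.
From the singleton clause (e), e = 1.
But (e') is also a unit clause — contradiction.
So every satisfying assignment has c = True.

True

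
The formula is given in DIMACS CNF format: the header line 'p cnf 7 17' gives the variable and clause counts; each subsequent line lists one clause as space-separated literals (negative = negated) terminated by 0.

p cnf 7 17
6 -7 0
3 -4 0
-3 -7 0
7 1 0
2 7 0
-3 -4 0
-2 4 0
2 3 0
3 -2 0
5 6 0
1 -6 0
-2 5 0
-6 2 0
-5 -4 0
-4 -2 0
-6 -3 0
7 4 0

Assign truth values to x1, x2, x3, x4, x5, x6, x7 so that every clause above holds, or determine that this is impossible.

Branch on x6: set x6 = True.
From the singleton clause (x1), x1 = True.
From the singleton clause (x2), x2 = True.
From the singleton clause (x4), x4 = True.
Now (¬x4) is unsatisfied and unit — conflict.
That branch fails; take x6 = False instead.
From the singleton clause (¬x7), x7 = False.
From the singleton clause (x1), x1 = True.
From the singleton clause (x2), x2 = True.
From the singleton clause (x4), x4 = True.
Now (¬x4) is unsatisfied and unit — conflict.
Neither x6 = True nor x6 = False works.

UNSATISFIABLE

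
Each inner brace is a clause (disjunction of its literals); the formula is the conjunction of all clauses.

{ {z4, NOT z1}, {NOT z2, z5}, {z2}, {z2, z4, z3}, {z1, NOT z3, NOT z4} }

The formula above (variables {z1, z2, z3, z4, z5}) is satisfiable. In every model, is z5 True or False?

True

Suppose z5 = false.
The clause (NOT z2) is unit, so z2 = false.
That conflicts with the unit clause (z2).
So every satisfying assignment has z5 = True.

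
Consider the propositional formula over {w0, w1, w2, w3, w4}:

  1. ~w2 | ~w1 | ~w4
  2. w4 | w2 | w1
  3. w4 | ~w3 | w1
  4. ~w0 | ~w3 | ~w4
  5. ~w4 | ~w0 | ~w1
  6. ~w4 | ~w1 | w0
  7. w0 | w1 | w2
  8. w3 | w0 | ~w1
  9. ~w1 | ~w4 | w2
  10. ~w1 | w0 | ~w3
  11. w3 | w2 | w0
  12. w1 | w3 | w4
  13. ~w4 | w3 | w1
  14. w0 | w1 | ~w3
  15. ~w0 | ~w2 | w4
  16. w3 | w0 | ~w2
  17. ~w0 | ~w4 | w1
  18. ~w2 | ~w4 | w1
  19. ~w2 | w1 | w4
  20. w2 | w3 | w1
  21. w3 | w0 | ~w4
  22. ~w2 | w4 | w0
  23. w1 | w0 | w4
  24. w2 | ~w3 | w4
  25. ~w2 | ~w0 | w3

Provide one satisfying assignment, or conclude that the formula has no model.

w0 ↦ 1; w1 ↦ 1; w2 ↦ 0; w3 ↦ 0; w4 ↦ 0

Case w2 = 0:
Case w4 = 0:
Unit clause (w1) forces w1 = 1.
Unit clause (~w3) forces w3 = 0.
Unit clause (w0) forces w0 = 1.
All clauses are satisfied.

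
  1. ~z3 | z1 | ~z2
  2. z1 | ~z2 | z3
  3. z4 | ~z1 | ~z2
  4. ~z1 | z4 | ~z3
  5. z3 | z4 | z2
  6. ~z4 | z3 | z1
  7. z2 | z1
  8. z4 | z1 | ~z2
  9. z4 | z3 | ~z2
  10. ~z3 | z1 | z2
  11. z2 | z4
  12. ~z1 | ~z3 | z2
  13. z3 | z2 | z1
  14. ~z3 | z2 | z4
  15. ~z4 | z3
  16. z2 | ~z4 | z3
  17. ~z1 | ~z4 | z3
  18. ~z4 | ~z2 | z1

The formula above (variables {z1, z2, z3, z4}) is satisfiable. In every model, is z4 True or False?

Suppose z4 = 0.
(z2) alone gives z2 = 1.
(~z1) alone gives z1 = 0.
But (z1) is also a unit clause — contradiction.
So every satisfying assignment has z4 = True.

True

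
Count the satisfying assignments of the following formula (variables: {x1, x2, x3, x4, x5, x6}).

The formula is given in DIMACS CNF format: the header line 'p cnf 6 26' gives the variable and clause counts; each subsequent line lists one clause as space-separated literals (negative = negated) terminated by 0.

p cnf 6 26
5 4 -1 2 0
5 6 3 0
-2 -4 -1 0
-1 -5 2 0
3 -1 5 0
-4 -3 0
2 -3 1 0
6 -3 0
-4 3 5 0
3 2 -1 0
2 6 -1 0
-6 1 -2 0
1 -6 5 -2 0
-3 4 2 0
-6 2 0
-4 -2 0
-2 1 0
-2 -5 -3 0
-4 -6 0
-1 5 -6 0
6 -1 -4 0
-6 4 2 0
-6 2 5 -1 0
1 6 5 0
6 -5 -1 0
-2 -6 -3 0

3

There are 2^6 = 64 truth assignments over (x1, x2, x3, x4, x5, x6).
Split on x1. With x1 = True, the clauses containing x1 are satisfied and ¬x1 drops from the rest; 1 of the 2^5 = 32 assignments to the other variables satisfy what remains.
With x1 = False, by the same count on the reduced clause set, 2 assignments work.
(One model: x1=F, x2=F, x3=F, x4=F, x5=T, x6=F.)
Total: 1 + 2 = 3.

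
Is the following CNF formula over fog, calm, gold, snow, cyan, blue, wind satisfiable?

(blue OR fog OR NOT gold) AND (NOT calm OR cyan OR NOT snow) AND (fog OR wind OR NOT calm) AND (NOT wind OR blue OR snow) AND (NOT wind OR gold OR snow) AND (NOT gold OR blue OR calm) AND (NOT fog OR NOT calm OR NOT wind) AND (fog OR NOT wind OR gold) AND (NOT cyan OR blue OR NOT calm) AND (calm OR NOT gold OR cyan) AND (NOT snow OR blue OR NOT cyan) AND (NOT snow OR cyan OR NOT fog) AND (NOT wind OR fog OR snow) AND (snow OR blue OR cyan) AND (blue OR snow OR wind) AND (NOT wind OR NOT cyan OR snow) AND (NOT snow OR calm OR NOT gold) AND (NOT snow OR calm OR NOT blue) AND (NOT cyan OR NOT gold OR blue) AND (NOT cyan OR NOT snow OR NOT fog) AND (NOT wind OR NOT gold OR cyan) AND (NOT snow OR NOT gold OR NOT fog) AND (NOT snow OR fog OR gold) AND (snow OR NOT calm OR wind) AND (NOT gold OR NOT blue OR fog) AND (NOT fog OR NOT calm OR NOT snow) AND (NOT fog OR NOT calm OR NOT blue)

Satisfiable

Branch on blue: set blue = true.
Branch on snow: set snow = false.
Branch on wind: set wind = false.
From the singleton clause (NOT calm), calm = false.
Branch on gold: set gold = false.
Every clause is now satisfied; fog, cyan are unconstrained.
A satisfying assignment: fog: true; calm: false; gold: false; snow: false; cyan: true; blue: true; wind: false.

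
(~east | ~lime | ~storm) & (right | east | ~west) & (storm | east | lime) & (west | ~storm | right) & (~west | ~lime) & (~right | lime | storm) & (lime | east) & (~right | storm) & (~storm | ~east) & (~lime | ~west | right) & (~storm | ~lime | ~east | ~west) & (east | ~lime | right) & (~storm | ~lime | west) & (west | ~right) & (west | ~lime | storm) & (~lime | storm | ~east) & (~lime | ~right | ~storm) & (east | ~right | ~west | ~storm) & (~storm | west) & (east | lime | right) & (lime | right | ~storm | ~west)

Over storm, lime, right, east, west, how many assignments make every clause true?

2

There are 2^5 = 32 truth assignments over (storm, lime, right, east, west).
Split on storm. With storm = 1, the clauses containing storm are satisfied and ~storm drops from the rest; 0 of the 2^4 = 16 assignments to the other variables satisfy what remains.
With storm = 0, by the same count on the reduced clause set, 2 assignments work.
(One model: storm=F, lime=F, right=F, east=T, west=F.)
Total: 0 + 2 = 2.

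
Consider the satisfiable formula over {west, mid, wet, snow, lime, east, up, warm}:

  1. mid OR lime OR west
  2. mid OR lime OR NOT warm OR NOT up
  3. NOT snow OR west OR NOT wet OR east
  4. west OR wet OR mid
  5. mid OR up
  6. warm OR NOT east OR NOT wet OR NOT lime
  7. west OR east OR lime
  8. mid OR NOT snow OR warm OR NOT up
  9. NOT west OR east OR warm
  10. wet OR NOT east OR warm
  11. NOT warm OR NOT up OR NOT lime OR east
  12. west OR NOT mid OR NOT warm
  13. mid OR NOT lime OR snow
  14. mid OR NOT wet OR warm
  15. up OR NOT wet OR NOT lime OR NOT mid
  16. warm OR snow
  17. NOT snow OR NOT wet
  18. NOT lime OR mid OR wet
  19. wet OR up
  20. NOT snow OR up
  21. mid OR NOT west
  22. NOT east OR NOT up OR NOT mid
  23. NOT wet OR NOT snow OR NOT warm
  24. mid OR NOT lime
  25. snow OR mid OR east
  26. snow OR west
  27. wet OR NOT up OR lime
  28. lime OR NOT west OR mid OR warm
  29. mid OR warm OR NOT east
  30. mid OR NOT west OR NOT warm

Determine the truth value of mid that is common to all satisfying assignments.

True

Suppose mid = false.
The clause (up) is unit, so up = true.
The clause (NOT west) is unit, so west = false.
The clause (lime) is unit, so lime = true.
That conflicts with the unit clause (NOT lime).
So every satisfying assignment has mid = True.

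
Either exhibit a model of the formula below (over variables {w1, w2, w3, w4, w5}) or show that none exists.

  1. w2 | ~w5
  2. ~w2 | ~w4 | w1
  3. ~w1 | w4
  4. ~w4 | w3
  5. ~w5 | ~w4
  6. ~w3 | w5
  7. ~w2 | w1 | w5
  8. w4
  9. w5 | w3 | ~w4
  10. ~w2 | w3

UNSATISFIABLE

The clause (w4) is unit, so w4 = 1.
The clause (w3) is unit, so w3 = 1.
The clause (~w5) is unit, so w5 = 0.
Now (w5) is unsatisfied and unit — conflict.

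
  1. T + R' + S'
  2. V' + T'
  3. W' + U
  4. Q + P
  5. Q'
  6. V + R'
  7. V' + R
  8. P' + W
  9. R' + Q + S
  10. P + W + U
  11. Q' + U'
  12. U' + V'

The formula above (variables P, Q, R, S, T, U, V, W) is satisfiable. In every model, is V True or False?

False

Suppose V = 1.
From the singleton clause (T'), T = 0.
From the singleton clause (Q'), Q = 0.
From the singleton clause (P), P = 1.
From the singleton clause (R), R = 1.
From the singleton clause (S'), S = 0.
That conflicts with the unit clause (S).
So every satisfying assignment has V = False.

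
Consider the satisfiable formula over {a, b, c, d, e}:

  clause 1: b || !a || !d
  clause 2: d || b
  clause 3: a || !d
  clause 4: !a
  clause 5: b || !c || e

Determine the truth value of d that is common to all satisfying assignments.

Suppose d = true.
Unit clause (a) forces a = true.
That conflicts with the unit clause (!a).
So every satisfying assignment has d = False.

False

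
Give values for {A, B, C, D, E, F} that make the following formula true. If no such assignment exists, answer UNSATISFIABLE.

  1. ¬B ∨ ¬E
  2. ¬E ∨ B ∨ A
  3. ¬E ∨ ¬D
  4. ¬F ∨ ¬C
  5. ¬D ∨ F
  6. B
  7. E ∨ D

Unit clause (B) forces B = True.
Unit clause (¬E) forces E = False.
Unit clause (D) forces D = True.
Unit clause (F) forces F = True.
Unit clause (¬C) forces C = False.
All clauses hold; A can take either value.

A: True, B: True, C: False, D: True, E: False, F: True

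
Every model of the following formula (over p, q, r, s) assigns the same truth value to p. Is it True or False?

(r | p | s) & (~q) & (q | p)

Suppose p = 0.
(~q) alone gives q = 0.
That conflicts with the unit clause (q).
So every satisfying assignment has p = True.

True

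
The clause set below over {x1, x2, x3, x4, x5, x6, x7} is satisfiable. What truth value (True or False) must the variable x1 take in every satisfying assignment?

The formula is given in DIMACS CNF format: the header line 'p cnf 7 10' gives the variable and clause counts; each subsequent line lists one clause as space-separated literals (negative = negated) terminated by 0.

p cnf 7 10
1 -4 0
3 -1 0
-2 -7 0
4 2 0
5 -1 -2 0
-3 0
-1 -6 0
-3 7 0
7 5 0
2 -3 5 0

Suppose x1 = True.
The clause (x3) is unit, so x3 = True.
Now (¬x3) is unsatisfied and unit — conflict.
So every satisfying assignment has x1 = False.

False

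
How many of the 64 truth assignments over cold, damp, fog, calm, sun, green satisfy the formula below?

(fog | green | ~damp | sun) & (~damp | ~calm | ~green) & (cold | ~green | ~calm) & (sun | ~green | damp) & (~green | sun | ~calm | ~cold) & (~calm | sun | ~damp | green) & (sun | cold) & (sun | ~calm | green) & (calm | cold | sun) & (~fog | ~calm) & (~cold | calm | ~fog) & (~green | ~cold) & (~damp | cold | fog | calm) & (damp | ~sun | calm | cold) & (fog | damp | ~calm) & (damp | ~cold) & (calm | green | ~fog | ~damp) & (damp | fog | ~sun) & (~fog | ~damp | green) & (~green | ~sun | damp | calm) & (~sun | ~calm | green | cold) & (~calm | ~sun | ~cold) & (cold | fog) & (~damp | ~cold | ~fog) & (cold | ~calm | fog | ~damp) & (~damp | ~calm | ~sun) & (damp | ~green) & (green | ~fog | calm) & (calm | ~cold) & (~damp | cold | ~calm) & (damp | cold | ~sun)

There are 2^6 = 64 truth assignments over (cold, damp, fog, calm, sun, green).
Split on sun. With sun = 1, the clauses containing sun are satisfied and ~sun drops from the rest; 1 of the 2^5 = 32 assignments to the other variables satisfy what remains.
With sun = 0, by the same count on the reduced clause set, 0 assignments work.
Total: 1 + 0 = 1.

1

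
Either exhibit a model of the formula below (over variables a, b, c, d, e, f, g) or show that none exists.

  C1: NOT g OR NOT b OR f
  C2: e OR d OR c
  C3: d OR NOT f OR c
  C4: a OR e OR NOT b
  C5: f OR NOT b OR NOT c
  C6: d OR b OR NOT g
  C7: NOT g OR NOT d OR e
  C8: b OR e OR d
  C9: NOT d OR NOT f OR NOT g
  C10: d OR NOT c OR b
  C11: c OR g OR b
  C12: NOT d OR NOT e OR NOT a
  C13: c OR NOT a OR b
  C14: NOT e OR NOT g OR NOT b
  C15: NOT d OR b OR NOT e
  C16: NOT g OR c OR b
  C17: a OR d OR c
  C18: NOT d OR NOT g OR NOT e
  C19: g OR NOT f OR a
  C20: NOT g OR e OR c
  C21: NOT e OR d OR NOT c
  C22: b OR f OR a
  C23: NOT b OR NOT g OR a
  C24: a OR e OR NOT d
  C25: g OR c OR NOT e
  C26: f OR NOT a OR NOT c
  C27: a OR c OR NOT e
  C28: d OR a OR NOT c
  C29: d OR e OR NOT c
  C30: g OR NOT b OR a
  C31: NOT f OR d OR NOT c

Case g = false:
Case c = false:
(b) alone gives b = true.
(NOT e) alone gives e = false.
(d) alone gives d = true.
(a) alone gives a = true.
Every clause is now satisfied; f is unconstrained.

a: true, b: true, c: false, d: true, e: false, f: true, g: false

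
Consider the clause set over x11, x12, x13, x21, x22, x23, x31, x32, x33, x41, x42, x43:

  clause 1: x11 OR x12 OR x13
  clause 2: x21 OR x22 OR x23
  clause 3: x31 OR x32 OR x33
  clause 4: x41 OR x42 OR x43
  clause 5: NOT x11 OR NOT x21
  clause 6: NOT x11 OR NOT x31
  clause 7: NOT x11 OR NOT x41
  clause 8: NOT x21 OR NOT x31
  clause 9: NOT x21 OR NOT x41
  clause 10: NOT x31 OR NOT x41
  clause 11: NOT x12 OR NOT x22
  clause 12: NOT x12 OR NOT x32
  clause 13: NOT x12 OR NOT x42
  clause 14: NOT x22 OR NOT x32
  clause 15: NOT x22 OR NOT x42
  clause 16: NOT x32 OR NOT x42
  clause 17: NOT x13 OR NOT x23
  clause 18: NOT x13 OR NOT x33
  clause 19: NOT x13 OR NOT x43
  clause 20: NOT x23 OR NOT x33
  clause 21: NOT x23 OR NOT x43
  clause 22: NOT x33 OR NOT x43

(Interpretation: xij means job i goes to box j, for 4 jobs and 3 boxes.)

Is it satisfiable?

Case x11 = false:
Case x12 = true:
(NOT x22) alone gives x22 = false.
(NOT x32) alone gives x32 = false.
(NOT x42) alone gives x42 = false.
Case x21 = true:
(NOT x31) alone gives x31 = false.
(x33) alone gives x33 = true.
(NOT x41) alone gives x41 = false.
(x43) alone gives x43 = true.
But (NOT x43) is also a unit clause — contradiction.
That branch fails; take x21 = false instead.
(x23) alone gives x23 = true.
(NOT x13) alone gives x13 = false.
(NOT x33) alone gives x33 = false.
(x31) alone gives x31 = true.
(NOT x41) alone gives x41 = false.
(x43) alone gives x43 = true.
But (NOT x43) is also a unit clause — contradiction.
Neither x21 = true nor x21 = false works.
That branch fails; take x12 = false instead.
(x13) alone gives x13 = true.
(NOT x23) alone gives x23 = false.
(NOT x33) alone gives x33 = false.
(NOT x43) alone gives x43 = false.
Case x21 = true:
(NOT x31) alone gives x31 = false.
(x32) alone gives x32 = true.
(NOT x41) alone gives x41 = false.
(x42) alone gives x42 = true.
But (NOT x42) is also a unit clause — contradiction.
That branch fails; take x21 = false instead.
(x22) alone gives x22 = true.
(NOT x32) alone gives x32 = false.
(x31) alone gives x31 = true.
(NOT x41) alone gives x41 = false.
(x42) alone gives x42 = true.
But (NOT x42) is also a unit clause — contradiction.
Neither x21 = true nor x21 = false works.
Neither x12 = true nor x12 = false works.
That branch fails; take x11 = true instead.
(NOT x21) alone gives x21 = false.
(NOT x31) alone gives x31 = false.
(NOT x41) alone gives x41 = false.
Case x22 = true:
(NOT x12) alone gives x12 = false.
(NOT x32) alone gives x32 = false.
(x33) alone gives x33 = true.
(NOT x42) alone gives x42 = false.
(x43) alone gives x43 = true.
But (NOT x43) is also a unit clause — contradiction.
That branch fails; take x22 = false instead.
(x23) alone gives x23 = true.
(NOT x13) alone gives x13 = false.
(NOT x33) alone gives x33 = false.
(x32) alone gives x32 = true.
(NOT x12) alone gives x12 = false.
(NOT x42) alone gives x42 = false.
(x43) alone gives x43 = true.
But (NOT x43) is also a unit clause — contradiction.
Neither x22 = true nor x22 = false works.
Neither x11 = true nor x11 = false works.
No assignment satisfies every clause.

No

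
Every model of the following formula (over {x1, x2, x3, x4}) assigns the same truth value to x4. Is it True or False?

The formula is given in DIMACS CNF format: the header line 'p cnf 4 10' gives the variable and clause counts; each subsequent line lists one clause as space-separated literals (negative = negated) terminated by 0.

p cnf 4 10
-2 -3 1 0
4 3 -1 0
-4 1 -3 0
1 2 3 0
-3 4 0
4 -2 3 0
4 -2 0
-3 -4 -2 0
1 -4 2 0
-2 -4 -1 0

Suppose x4 = False.
(¬x3) alone gives x3 = False.
(¬x1) alone gives x1 = False.
(x2) alone gives x2 = True.
That conflicts with the unit clause (¬x2).
So every satisfying assignment has x4 = True.

True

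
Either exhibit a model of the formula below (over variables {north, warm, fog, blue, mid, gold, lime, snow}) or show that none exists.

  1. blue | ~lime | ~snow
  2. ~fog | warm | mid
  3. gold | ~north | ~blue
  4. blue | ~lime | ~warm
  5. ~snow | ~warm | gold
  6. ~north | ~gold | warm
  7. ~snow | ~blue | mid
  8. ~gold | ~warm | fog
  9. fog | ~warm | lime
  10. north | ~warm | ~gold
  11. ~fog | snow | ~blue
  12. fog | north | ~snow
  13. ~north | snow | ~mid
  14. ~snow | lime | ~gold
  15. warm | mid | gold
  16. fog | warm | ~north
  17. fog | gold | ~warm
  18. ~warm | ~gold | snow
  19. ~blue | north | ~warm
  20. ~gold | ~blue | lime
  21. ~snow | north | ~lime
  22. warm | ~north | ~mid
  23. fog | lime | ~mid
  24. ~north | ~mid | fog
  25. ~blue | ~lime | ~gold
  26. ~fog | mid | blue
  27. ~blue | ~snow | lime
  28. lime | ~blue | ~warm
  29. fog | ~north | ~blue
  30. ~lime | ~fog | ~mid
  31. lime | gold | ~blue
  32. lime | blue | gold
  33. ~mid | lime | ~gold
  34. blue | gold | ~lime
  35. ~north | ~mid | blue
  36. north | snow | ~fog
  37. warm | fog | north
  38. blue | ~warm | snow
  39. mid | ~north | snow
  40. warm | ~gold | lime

Branch on blue: set blue = 1.
Branch on gold: set gold = 1.
Unit clause (lime) forces lime = 1.
Now (~lime) is unsatisfied and unit — conflict.
That branch fails; take gold = 0 instead.
Unit clause (~north) forces north = 0.
Unit clause (~warm) forces warm = 0.
Unit clause (mid) forces mid = 1.
Unit clause (lime) forces lime = 1.
Unit clause (~snow) forces snow = 0.
Unit clause (~fog) forces fog = 0.
Now (fog) is unsatisfied and unit — conflict.
Both values of gold lead to a conflict.
That branch fails; take blue = 0 instead.
Branch on lime: set lime = 0.
Unit clause (gold) forces gold = 1.
Unit clause (~snow) forces snow = 0.
Unit clause (~warm) forces warm = 0.
Now (warm) is unsatisfied and unit — conflict.
That branch fails; take lime = 1 instead.
Unit clause (~snow) forces snow = 0.
Unit clause (~warm) forces warm = 0.
Unit clause (gold) forces gold = 1.
Unit clause (~north) forces north = 0.
Unit clause (~fog) forces fog = 0.
Now (fog) is unsatisfied and unit — conflict.
Both values of lime lead to a conflict.
Both values of blue lead to a conflict.

UNSATISFIABLE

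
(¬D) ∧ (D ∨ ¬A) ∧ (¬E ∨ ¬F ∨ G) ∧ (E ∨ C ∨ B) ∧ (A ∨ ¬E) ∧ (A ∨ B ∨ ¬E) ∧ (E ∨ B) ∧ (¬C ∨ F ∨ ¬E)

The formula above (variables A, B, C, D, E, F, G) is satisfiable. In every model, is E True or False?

Suppose E = True.
Unit clause (¬D) forces D = False.
Unit clause (¬A) forces A = False.
That conflicts with the unit clause (A).
So every satisfying assignment has E = False.

False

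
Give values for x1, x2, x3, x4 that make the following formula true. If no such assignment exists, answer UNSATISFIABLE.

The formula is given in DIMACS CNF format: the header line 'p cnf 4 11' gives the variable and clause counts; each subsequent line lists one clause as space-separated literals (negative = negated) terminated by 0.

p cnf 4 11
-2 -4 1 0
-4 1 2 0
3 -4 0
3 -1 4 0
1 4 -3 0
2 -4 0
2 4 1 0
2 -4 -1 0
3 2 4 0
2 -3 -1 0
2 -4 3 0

Try x3 = False.
From the singleton clause (¬x4), x4 = False.
From the singleton clause (¬x1), x1 = False.
From the singleton clause (x2), x2 = True.
Every clause now holds.

x1: False, x2: True, x3: False, x4: False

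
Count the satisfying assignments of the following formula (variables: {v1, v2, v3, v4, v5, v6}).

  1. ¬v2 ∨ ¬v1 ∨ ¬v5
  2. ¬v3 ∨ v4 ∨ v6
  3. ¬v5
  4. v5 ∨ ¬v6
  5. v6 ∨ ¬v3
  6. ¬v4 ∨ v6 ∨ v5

There are 2^6 = 64 truth assignments over (v1, v2, v3, v4, v5, v6).
Split on v5. With v5 = True, the clauses containing v5 are satisfied and ¬v5 drops from the rest; 0 of the 2^5 = 32 assignments to the other variables satisfy what remains.
With v5 = False, by the same count on the reduced clause set, 4 assignments work.
(One model: v1=F, v2=F, v3=F, v4=F, v5=F, v6=F.)
Total: 0 + 4 = 4.

4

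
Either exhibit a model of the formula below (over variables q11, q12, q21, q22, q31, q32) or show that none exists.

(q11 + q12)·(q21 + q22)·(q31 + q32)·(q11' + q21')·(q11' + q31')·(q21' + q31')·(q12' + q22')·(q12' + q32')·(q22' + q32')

Branch on q11: set q11 = 1.
The clause (q21') is unit, so q21 = 0.
The clause (q22) is unit, so q22 = 1.
The clause (q31') is unit, so q31 = 0.
The clause (q32) is unit, so q32 = 1.
Now (q32') is unsatisfied and unit — conflict.
Backtrack on q11: now try q11 = 0.
The clause (q12) is unit, so q12 = 1.
The clause (q22') is unit, so q22 = 0.
The clause (q21) is unit, so q21 = 1.
The clause (q31') is unit, so q31 = 0.
The clause (q32) is unit, so q32 = 1.
Now (q32') is unsatisfied and unit — conflict.
Both values of q11 lead to a conflict.

UNSATISFIABLE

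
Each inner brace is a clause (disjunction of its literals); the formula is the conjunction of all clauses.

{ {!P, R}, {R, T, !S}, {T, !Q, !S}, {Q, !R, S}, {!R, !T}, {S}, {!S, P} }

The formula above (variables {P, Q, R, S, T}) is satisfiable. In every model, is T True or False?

False

Suppose T = true.
The clause (!R) is unit, so R = false.
The clause (!P) is unit, so P = false.
The clause (S) is unit, so S = true.
That conflicts with the unit clause (!S).
So every satisfying assignment has T = False.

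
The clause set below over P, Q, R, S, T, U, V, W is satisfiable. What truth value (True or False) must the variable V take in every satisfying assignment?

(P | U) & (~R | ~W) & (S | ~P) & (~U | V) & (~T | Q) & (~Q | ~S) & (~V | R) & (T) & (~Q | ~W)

Suppose V = 0.
Unit clause (~U) forces U = 0.
Unit clause (P) forces P = 1.
Unit clause (S) forces S = 1.
Unit clause (~Q) forces Q = 0.
Unit clause (~T) forces T = 0.
That conflicts with the unit clause (T).
So every satisfying assignment has V = True.

True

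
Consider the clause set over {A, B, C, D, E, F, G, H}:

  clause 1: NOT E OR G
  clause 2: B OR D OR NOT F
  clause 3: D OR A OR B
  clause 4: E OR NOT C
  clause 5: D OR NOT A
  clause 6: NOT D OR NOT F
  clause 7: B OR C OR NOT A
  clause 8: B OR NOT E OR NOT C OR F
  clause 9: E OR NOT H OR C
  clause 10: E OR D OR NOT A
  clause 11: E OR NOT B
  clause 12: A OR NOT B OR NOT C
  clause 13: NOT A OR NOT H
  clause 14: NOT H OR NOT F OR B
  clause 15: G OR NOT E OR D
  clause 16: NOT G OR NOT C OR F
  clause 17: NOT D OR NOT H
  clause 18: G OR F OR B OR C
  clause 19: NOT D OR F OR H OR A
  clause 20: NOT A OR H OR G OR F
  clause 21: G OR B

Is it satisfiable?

Try E = true.
(G) alone gives G = true.
Try D = true.
(NOT F) alone gives F = false.
(NOT C) alone gives C = false.
(NOT H) alone gives H = false.
(A) alone gives A = true.
(B) alone gives B = true.
This assignment satisfies each clause.
A satisfying assignment: A: true, B: true, C: false, D: true, E: true, F: false, G: true, H: false.

Yes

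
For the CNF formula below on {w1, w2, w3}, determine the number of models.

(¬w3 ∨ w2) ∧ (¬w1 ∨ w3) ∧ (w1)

1

There are 2^3 = 8 truth assignments over (w1, w2, w3).
Check each against the 3 clauses (columns in the order w1, w2, w3):
  F F F  ✗ fails (w1)
  F F T  ✗ fails (¬w3 ∨ w2)
  F T F  ✗ fails (w1)
  F T T  ✗ fails (w1)
  T F F  ✗ fails (¬w1 ∨ w3)
  T F T  ✗ fails (¬w3 ∨ w2)
  T T F  ✗ fails (¬w1 ∨ w3)
  T T T  ✓ satisfies all
1 of the 8 rows is a model.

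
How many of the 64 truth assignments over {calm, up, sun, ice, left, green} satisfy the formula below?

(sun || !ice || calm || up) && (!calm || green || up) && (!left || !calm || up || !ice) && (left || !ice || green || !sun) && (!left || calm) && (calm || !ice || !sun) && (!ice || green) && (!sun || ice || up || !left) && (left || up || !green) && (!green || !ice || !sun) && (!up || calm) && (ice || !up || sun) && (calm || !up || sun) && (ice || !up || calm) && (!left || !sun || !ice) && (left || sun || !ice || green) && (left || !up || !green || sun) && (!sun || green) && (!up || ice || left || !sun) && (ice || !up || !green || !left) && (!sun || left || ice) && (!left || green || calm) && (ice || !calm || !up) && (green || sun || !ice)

There are 2^6 = 64 truth assignments over (calm, up, sun, ice, left, green).
Split on sun. With sun = true, the clauses containing sun are satisfied and !sun drops from the rest; 0 of the 2^5 = 32 assignments to the other variables satisfy what remains.
With sun = false, by the same count on the reduced clause set, 3 assignments work.
Total: 0 + 3 = 3.

3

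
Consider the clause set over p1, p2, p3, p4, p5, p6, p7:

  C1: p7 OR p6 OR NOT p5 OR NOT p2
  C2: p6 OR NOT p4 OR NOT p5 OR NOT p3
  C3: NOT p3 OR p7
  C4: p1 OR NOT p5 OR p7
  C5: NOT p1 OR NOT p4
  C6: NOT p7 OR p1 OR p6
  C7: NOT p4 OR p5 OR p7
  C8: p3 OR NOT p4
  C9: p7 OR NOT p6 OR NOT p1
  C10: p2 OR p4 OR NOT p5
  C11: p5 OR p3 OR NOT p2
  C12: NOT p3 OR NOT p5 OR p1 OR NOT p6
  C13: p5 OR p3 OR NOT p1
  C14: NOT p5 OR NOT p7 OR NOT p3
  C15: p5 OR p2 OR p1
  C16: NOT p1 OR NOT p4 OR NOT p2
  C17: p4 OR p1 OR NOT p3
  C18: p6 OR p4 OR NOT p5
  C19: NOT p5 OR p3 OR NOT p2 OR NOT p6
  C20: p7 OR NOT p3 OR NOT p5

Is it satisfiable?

Try p3 = true.
The clause (p7) is unit, so p7 = true.
The clause (NOT p5) is unit, so p5 = false.
Try p1 = true.
The clause (NOT p4) is unit, so p4 = false.
All clauses hold; p2, p6 can take either value.
A satisfying assignment: p1=true,  p2=true,  p3=true,  p4=false,  p5=false,  p6=false,  p7=true.

Yes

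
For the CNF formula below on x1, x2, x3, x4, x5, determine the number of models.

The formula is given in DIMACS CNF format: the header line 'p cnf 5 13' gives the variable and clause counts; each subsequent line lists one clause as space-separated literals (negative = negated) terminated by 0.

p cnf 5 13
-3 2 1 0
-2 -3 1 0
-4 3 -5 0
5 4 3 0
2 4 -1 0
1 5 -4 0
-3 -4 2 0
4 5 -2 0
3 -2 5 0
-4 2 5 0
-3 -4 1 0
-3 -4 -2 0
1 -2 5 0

4

There are 2^5 = 32 truth assignments over (x1, x2, x3, x4, x5).
Split on x5. With x5 = True, the clauses containing x5 are satisfied and ¬x5 drops from the rest; 4 of the 2^4 = 16 assignments to the other variables satisfy what remains.
With x5 = False, by the same count on the reduced clause set, 0 assignments work.
(One model: x1=F, x2=F, x3=F, x4=F, x5=T.)
Total: 4 + 0 = 4.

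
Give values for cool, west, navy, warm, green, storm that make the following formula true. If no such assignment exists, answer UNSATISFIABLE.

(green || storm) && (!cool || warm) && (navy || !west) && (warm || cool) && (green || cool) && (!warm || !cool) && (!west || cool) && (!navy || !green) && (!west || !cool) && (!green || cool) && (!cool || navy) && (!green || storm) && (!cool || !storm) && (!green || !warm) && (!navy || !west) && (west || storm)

UNSATISFIABLE

Case green = true:
Unit clause (!navy) forces navy = false.
Unit clause (!west) forces west = false.
Unit clause (cool) forces cool = true.
Now (!cool) is unsatisfied and unit — conflict.
That branch fails; take green = false instead.
Unit clause (storm) forces storm = true.
Unit clause (cool) forces cool = true.
Now (!cool) is unsatisfied and unit — conflict.
Both values of green lead to a conflict.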